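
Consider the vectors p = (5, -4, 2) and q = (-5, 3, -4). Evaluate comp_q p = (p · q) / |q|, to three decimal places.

p · q = 5·(-5) + (-4)·3 + 2·(-4) = -25 - 12 - 8 = -45
|q| = √(25 + 9 + 16) = √50 ≈ 7.0711
comp_q p = -45 / √50 ≈ -6.364

-6.364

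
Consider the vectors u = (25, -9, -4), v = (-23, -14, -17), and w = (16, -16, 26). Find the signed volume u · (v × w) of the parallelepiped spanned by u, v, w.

-21202

v × w:
i: (-14)·26 - (-17)·(-16) = -364 - 272 = -636
j: (-17)·16 - (-23)·26 = -272 - (-598) = 326
k: (-23)·(-16) - (-14)·16 = 368 - (-224) = 592
v × w = (-636, 326, 592)
u · (v × w) = 25·(-636) + (-9)·326 + (-4)·592 = -15900 - 2934 - 2368 = -21202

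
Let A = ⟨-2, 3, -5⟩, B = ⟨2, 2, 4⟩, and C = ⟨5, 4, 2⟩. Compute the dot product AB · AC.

90

AB = B − A = (4, -1, 9)
AC = C − A = (7, 1, 7)
AB · AC = 4·7 + (-1)·1 + 9·7 = 28 - 1 + 63 = 90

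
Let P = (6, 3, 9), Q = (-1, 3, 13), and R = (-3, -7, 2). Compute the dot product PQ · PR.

PQ = Q − P = (-7, 0, 4)
PR = R − P = (-9, -10, -7)
PQ · PR = (-7)·(-9) + 0·(-10) + 4·(-7) = 63 + 0 - 28 = 35

35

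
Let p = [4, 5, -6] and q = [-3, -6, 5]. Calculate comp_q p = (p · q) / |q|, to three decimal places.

p · q = 4·(-3) + 5·(-6) + (-6)·5 = -12 - 30 - 30 = -72
|q| = √(9 + 36 + 25) = √70 ≈ 8.3666
comp_q p = -72 / √70 ≈ -8.606

-8.606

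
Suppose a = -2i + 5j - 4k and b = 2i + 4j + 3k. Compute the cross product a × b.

(31, -2, -18)

i: 5·3 - (-4)·4 = 15 - (-16) = 31
j: (-4)·2 - (-2)·3 = -8 - (-6) = -2
k: (-2)·4 - 5·2 = -8 - 10 = -18
a × b = (31, -2, -18)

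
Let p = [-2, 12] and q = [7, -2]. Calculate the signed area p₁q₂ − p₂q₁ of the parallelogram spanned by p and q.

-80

(-2)·(-2) - 12·7 = 4 - 84 = -80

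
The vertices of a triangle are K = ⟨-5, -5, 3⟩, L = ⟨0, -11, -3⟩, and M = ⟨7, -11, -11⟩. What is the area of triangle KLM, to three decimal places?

31.906

KL = (5, -6, -6),  KM = (12, -6, -14)
i: (-6)·(-14) - (-6)·(-6) = 84 - 36 = 48
j: (-6)·12 - 5·(-14) = -72 - (-70) = -2
k: 5·(-6) - (-6)·12 = -30 - (-72) = 42
KL × KM = (48, -2, 42)
|KL × KM| = √4072 ≈ 63.8122
area = ½ · 63.8122 ≈ 31.906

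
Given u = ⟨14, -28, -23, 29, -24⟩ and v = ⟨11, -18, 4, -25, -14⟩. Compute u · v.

177

u · v = 14·11 + (-28)·(-18) + (-23)·4 + 29·(-25) + (-24)·(-14) = 154 + 504 - 92 - 725 + 336 = 177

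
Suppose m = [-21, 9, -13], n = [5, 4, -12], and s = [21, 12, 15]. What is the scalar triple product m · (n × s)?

-6915

n × s:
i: 4·15 - (-12)·12 = 60 - (-144) = 204
j: (-12)·21 - 5·15 = -252 - 75 = -327
k: 5·12 - 4·21 = 60 - 84 = -24
n × s = (204, -327, -24)
m · (n × s) = (-21)·204 + 9·(-327) + (-13)·(-24) = -4284 - 2943 + 312 = -6915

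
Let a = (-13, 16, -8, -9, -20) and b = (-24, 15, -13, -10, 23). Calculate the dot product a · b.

a · b = (-13)·(-24) + 16·15 + (-8)·(-13) + (-9)·(-10) + (-20)·23 = 312 + 240 + 104 + 90 - 460 = 286

286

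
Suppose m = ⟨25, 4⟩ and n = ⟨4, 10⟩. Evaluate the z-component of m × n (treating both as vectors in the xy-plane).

234

25·10 - 4·4 = 250 - 16 = 234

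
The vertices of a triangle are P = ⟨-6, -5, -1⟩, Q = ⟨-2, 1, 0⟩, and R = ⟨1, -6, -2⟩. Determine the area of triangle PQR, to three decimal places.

PQ = (4, 6, 1),  PR = (7, -1, -1)
i: 6·(-1) - 1·(-1) = -6 - (-1) = -5
j: 1·7 - 4·(-1) = 7 - (-4) = 11
k: 4·(-1) - 6·7 = -4 - 42 = -46
PQ × PR = (-5, 11, -46)
|PQ × PR| = √2262 ≈ 47.5605
area = ½ · 47.5605 ≈ 23.780

23.780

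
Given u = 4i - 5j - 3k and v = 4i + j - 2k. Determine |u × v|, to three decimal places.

i: (-5)·(-2) - (-3)·1 = 10 - (-3) = 13
j: (-3)·4 - 4·(-2) = -12 - (-8) = -4
k: 4·1 - (-5)·4 = 4 - (-20) = 24
u × v = (13, -4, 24)
|u × v| = √(13² + (-4)² + 24²) = √761 ≈ 27.5862

27.586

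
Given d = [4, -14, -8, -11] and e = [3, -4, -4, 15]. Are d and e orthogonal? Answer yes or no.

d · e = 4·3 + (-14)·(-4) + (-8)·(-4) + (-11)·15 = 12 + 56 + 32 - 165 = -65
Nonzero, so the vectors are not orthogonal.

no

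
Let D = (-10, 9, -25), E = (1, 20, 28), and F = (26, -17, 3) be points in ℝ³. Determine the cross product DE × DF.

(1686, 1600, -682)

DE = (11, 11, 53)
DF = (36, -26, 28)
i: 11·28 - 53·(-26) = 308 - (-1378) = 1686
j: 53·36 - 11·28 = 1908 - 308 = 1600
k: 11·(-26) - 11·36 = -286 - 396 = -682
DE × DF = (1686, 1600, -682)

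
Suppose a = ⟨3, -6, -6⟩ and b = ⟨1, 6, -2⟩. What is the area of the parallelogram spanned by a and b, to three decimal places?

53.666

i: (-6)·(-2) - (-6)·6 = 12 - (-36) = 48
j: (-6)·1 - 3·(-2) = -6 - (-6) = 0
k: 3·6 - (-6)·1 = 18 - (-6) = 24
a × b = (48, 0, 24)
|a × b| = √(48² + 0² + 24²) = √2880 ≈ 53.6656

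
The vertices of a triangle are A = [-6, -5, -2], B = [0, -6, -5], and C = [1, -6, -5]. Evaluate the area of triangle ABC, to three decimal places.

1.581

AB = (6, -1, -3),  AC = (7, -1, -3)
i: (-1)·(-3) - (-3)·(-1) = 3 - 3 = 0
j: (-3)·7 - 6·(-3) = -21 - (-18) = -3
k: 6·(-1) - (-1)·7 = -6 - (-7) = 1
AB × AC = (0, -3, 1)
|AB × AC| = √10 ≈ 3.1623
area = ½ · 3.1623 ≈ 1.581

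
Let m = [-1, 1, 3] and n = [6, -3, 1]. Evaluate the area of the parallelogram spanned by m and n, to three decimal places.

21.679

i: 1·1 - 3·(-3) = 1 - (-9) = 10
j: 3·6 - (-1)·1 = 18 - (-1) = 19
k: (-1)·(-3) - 1·6 = 3 - 6 = -3
m × n = (10, 19, -3)
|m × n| = √(10² + 19² + (-3)²) = √470 ≈ 21.6795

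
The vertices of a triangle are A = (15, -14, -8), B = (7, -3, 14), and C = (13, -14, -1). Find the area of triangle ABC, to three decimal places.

40.488

AB = (-8, 11, 22),  AC = (-2, 0, 7)
i: 11·7 - 22·0 = 77 - 0 = 77
j: 22·(-2) - (-8)·7 = -44 - (-56) = 12
k: (-8)·0 - 11·(-2) = 0 - (-22) = 22
AB × AC = (77, 12, 22)
|AB × AC| = √6557 ≈ 80.9753
area = ½ · 80.9753 ≈ 40.488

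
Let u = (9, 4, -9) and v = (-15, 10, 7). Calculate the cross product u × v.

i: 4·7 - (-9)·10 = 28 - (-90) = 118
j: (-9)·(-15) - 9·7 = 135 - 63 = 72
k: 9·10 - 4·(-15) = 90 - (-60) = 150
u × v = (118, 72, 150)

(118, 72, 150)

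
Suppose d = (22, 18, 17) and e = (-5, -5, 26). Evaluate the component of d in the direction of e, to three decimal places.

8.981

d · e = 22·(-5) + 18·(-5) + 17·26 = -110 - 90 + 442 = 242
|e| = √(25 + 25 + 676) = √726 ≈ 26.9444
comp_e d = 242 / √726 ≈ 8.981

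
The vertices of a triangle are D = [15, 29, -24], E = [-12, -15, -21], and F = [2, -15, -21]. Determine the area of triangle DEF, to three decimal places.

DE = (-27, -44, 3),  DF = (-13, -44, 3)
i: (-44)·3 - 3·(-44) = -132 - (-132) = 0
j: 3·(-13) - (-27)·3 = -39 - (-81) = 42
k: (-27)·(-44) - (-44)·(-13) = 1188 - 572 = 616
DE × DF = (0, 42, 616)
|DE × DF| = √381220 ≈ 617.4302
area = ½ · 617.4302 ≈ 308.715

308.715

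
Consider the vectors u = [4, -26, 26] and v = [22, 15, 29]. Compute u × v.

i: (-26)·29 - 26·15 = -754 - 390 = -1144
j: 26·22 - 4·29 = 572 - 116 = 456
k: 4·15 - (-26)·22 = 60 - (-572) = 632
u × v = (-1144, 456, 632)

(-1144, 456, 632)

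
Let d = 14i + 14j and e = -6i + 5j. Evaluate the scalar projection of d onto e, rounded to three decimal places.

-1.793

d · e = 14·(-6) + 14·5 = -84 + 70 = -14
|e| = √(36 + 25) = √61 ≈ 7.8102
comp_e d = -14 / √61 ≈ -1.793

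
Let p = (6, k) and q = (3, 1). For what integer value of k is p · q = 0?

p · q = 6·3 + k·1 = 18 + 1k
Set equal to 0: 1k = -18, so k = -18.

-18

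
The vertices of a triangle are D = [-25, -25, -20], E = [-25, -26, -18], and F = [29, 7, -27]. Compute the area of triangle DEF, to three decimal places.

DE = (0, -1, 2),  DF = (54, 32, -7)
i: (-1)·(-7) - 2·32 = 7 - 64 = -57
j: 2·54 - 0·(-7) = 108 - 0 = 108
k: 0·32 - (-1)·54 = 0 - (-54) = 54
DE × DF = (-57, 108, 54)
|DE × DF| = √17829 ≈ 133.5253
area = ½ · 133.5253 ≈ 66.763

66.763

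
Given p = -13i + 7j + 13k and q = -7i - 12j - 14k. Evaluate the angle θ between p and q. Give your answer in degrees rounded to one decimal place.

p · q = (-13)·(-7) + 7·(-12) + 13·(-14) = 91 - 84 - 182 = -175
|p|² = 169 + 49 + 169 = 387,  |p| = √387 ≈ 19.672316
|q|² = 49 + 144 + 196 = 389,  |q| = √389 ≈ 19.723083
cos θ = -175 / (19.672316 · 19.723083) ≈ -0.45103
θ = arccos(-0.45103) ≈ 116.8°

116.8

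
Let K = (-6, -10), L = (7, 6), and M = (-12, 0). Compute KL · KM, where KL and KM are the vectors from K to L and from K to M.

KL = L − K = (13, 16)
KM = M − K = (-6, 10)
KL · KM = 13·(-6) + 16·10 = -78 + 160 = 82

82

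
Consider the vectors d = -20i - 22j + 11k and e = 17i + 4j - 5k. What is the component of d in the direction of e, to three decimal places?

d · e = (-20)·17 + (-22)·4 + 11·(-5) = -340 - 88 - 55 = -483
|e| = √(289 + 16 + 25) = √330 ≈ 18.1659
comp_e d = -483 / √330 ≈ -26.588

-26.588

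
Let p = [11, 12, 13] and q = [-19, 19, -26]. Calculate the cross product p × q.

(-559, 39, 437)

i: 12·(-26) - 13·19 = -312 - 247 = -559
j: 13·(-19) - 11·(-26) = -247 - (-286) = 39
k: 11·19 - 12·(-19) = 209 - (-228) = 437
p × q = (-559, 39, 437)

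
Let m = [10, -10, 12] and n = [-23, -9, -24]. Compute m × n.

i: (-10)·(-24) - 12·(-9) = 240 - (-108) = 348
j: 12·(-23) - 10·(-24) = -276 - (-240) = -36
k: 10·(-9) - (-10)·(-23) = -90 - 230 = -320
m × n = (348, -36, -320)

(348, -36, -320)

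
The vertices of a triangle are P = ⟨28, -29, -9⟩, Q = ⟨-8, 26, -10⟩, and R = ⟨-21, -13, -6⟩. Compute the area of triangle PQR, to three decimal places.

PQ = (-36, 55, -1),  PR = (-49, 16, 3)
i: 55·3 - (-1)·16 = 165 - (-16) = 181
j: (-1)·(-49) - (-36)·3 = 49 - (-108) = 157
k: (-36)·16 - 55·(-49) = -576 - (-2695) = 2119
PQ × PR = (181, 157, 2119)
|PQ × PR| = √4547571 ≈ 2132.5035
area = ½ · 2132.5035 ≈ 1066.252

1066.252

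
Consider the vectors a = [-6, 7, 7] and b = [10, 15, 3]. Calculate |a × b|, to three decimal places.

200.998

i: 7·3 - 7·15 = 21 - 105 = -84
j: 7·10 - (-6)·3 = 70 - (-18) = 88
k: (-6)·15 - 7·10 = -90 - 70 = -160
a × b = (-84, 88, -160)
|a × b| = √((-84)² + 88² + (-160)²) = √40400 ≈ 200.9975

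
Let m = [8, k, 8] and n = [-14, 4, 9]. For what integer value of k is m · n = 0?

10

m · n = 8·(-14) + k·4 + 8·9 = -40 + 4k
Set equal to 0: 4k = 40, so k = 10.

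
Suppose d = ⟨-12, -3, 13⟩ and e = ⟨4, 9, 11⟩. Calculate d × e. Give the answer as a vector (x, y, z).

i: (-3)·11 - 13·9 = -33 - 117 = -150
j: 13·4 - (-12)·11 = 52 - (-132) = 184
k: (-12)·9 - (-3)·4 = -108 - (-12) = -96
d × e = (-150, 184, -96)

(-150, 184, -96)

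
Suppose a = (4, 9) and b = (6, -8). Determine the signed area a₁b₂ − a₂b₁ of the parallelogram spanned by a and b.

4·(-8) - 9·6 = -32 - 54 = -86

-86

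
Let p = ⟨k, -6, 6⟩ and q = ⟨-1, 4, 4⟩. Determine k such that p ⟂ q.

p · q = k·(-1) + (-6)·4 + 6·4 = 0 - 1k
Set equal to 0: -1k = 0, so k = 0.

0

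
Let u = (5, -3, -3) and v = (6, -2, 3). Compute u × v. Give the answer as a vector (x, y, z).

(-15, -33, 8)

i: (-3)·3 - (-3)·(-2) = -9 - 6 = -15
j: (-3)·6 - 5·3 = -18 - 15 = -33
k: 5·(-2) - (-3)·6 = -10 - (-18) = 8
u × v = (-15, -33, 8)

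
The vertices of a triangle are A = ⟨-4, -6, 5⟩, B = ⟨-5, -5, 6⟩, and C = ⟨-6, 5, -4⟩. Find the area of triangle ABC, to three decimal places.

AB = (-1, 1, 1),  AC = (-2, 11, -9)
i: 1·(-9) - 1·11 = -9 - 11 = -20
j: 1·(-2) - (-1)·(-9) = -2 - 9 = -11
k: (-1)·11 - 1·(-2) = -11 - (-2) = -9
AB × AC = (-20, -11, -9)
|AB × AC| = √602 ≈ 24.5357
area = ½ · 24.5357 ≈ 12.268

12.268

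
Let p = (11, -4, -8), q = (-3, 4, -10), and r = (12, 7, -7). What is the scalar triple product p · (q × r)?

1578

q × r:
i: 4·(-7) - (-10)·7 = -28 - (-70) = 42
j: (-10)·12 - (-3)·(-7) = -120 - 21 = -141
k: (-3)·7 - 4·12 = -21 - 48 = -69
q × r = (42, -141, -69)
p · (q × r) = 11·42 + (-4)·(-141) + (-8)·(-69) = 462 + 564 + 552 = 1578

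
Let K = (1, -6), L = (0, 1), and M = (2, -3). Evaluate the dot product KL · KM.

KL = L − K = (-1, 7)
KM = M − K = (1, 3)
KL · KM = (-1)·1 + 7·3 = -1 + 21 = 20

20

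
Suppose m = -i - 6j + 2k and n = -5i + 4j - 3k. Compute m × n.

(10, -13, -34)

i: (-6)·(-3) - 2·4 = 18 - 8 = 10
j: 2·(-5) - (-1)·(-3) = -10 - 3 = -13
k: (-1)·4 - (-6)·(-5) = -4 - 30 = -34
m × n = (10, -13, -34)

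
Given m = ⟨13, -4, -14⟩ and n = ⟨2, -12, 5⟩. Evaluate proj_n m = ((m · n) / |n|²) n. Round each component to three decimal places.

(0.046, -0.277, 0.116)

m · n = 13·2 + (-4)·(-12) + (-14)·5 = 26 + 48 - 70 = 4
|n|² = 4 + 144 + 25 = 173
proj_n m = (4/173) · (2, -12, 5) ≈ (0.046, -0.277, 0.116)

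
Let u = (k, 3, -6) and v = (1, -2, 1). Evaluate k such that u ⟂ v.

12

u · v = k·1 + 3·(-2) + (-6)·1 = -12 + 1k
Set equal to 0: 1k = 12, so k = 12.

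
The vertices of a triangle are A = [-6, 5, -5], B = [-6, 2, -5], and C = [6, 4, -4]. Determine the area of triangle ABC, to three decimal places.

AB = (0, -3, 0),  AC = (12, -1, 1)
i: (-3)·1 - 0·(-1) = -3 - 0 = -3
j: 0·12 - 0·1 = 0 - 0 = 0
k: 0·(-1) - (-3)·12 = 0 - (-36) = 36
AB × AC = (-3, 0, 36)
|AB × AC| = √1305 ≈ 36.1248
area = ½ · 36.1248 ≈ 18.062

18.062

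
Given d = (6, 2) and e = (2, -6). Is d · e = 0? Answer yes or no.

yes

d · e = 6·2 + 2·(-6) = 12 - 12 = 0
Zero, so the vectors are orthogonal.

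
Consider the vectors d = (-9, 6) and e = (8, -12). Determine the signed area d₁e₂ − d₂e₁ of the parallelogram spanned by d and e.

(-9)·(-12) - 6·8 = 108 - 48 = 60

60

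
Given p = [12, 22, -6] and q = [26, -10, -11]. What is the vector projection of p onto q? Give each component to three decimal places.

(4.580, -1.761, -1.938)

p · q = 12·26 + 22·(-10) + (-6)·(-11) = 312 - 220 + 66 = 158
|q|² = 676 + 100 + 121 = 897
proj_q p = (158/897) · (26, -10, -11) ≈ (4.580, -1.761, -1.938)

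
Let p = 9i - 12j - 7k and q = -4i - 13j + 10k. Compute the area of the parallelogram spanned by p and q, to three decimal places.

274.936

i: (-12)·10 - (-7)·(-13) = -120 - 91 = -211
j: (-7)·(-4) - 9·10 = 28 - 90 = -62
k: 9·(-13) - (-12)·(-4) = -117 - 48 = -165
p × q = (-211, -62, -165)
|p × q| = √((-211)² + (-62)² + (-165)²) = √75590 ≈ 274.9364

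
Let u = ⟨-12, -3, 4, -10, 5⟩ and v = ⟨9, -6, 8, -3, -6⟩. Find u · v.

-58

u · v = (-12)·9 + (-3)·(-6) + 4·8 + (-10)·(-3) + 5·(-6) = -108 + 18 + 32 + 30 - 30 = -58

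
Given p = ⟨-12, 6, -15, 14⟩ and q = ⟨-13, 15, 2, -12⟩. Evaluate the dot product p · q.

48

p · q = (-12)·(-13) + 6·15 + (-15)·2 + 14·(-12) = 156 + 90 - 30 - 168 = 48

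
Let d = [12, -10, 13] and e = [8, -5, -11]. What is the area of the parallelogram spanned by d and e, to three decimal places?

294.484

i: (-10)·(-11) - 13·(-5) = 110 - (-65) = 175
j: 13·8 - 12·(-11) = 104 - (-132) = 236
k: 12·(-5) - (-10)·8 = -60 - (-80) = 20
d × e = (175, 236, 20)
|d × e| = √(175² + 236² + 20²) = √86721 ≈ 294.4843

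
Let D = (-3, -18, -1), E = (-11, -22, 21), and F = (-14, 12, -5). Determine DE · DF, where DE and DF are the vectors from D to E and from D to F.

DE = E − D = (-8, -4, 22)
DF = F − D = (-11, 30, -4)
DE · DF = (-8)·(-11) + (-4)·30 + 22·(-4) = 88 - 120 - 88 = -120

-120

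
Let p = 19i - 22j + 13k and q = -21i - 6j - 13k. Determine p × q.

(364, -26, -576)

i: (-22)·(-13) - 13·(-6) = 286 - (-78) = 364
j: 13·(-21) - 19·(-13) = -273 - (-247) = -26
k: 19·(-6) - (-22)·(-21) = -114 - 462 = -576
p × q = (364, -26, -576)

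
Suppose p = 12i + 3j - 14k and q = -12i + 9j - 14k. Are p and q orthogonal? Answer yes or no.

p · q = 12·(-12) + 3·9 + (-14)·(-14) = -144 + 27 + 196 = 79
Nonzero, so the vectors are not orthogonal.

no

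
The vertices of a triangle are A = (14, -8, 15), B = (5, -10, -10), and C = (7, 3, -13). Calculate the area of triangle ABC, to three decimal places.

AB = (-9, -2, -25),  AC = (-7, 11, -28)
i: (-2)·(-28) - (-25)·11 = 56 - (-275) = 331
j: (-25)·(-7) - (-9)·(-28) = 175 - 252 = -77
k: (-9)·11 - (-2)·(-7) = -99 - 14 = -113
AB × AC = (331, -77, -113)
|AB × AC| = √128259 ≈ 358.1327
area = ½ · 358.1327 ≈ 179.066

179.066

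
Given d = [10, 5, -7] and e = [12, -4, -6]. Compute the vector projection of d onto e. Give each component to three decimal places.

d · e = 10·12 + 5·(-4) + (-7)·(-6) = 120 - 20 + 42 = 142
|e|² = 144 + 16 + 36 = 196
proj_e d = (142/196) · (12, -4, -6) ≈ (8.694, -2.898, -4.347)

(8.694, -2.898, -4.347)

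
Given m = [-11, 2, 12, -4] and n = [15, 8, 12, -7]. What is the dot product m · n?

23

m · n = (-11)·15 + 2·8 + 12·12 + (-4)·(-7) = -165 + 16 + 144 + 28 = 23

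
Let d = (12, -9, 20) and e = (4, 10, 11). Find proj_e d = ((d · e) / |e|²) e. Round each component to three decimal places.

(3.004, 7.511, 8.262)

d · e = 12·4 + (-9)·10 + 20·11 = 48 - 90 + 220 = 178
|e|² = 16 + 100 + 121 = 237
proj_e d = (178/237) · (4, 10, 11) ≈ (3.004, 7.511, 8.262)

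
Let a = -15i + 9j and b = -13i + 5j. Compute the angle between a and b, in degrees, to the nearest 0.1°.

a · b = (-15)·(-13) + 9·5 = 195 + 45 = 240
|a|² = 225 + 81 = 306,  |a| = √306 ≈ 17.492856
|b|² = 169 + 25 = 194,  |b| = √194 ≈ 13.928388
cos θ = 240 / (17.492856 · 13.928388) ≈ 0.98503
θ = arccos(0.98503) ≈ 9.9°

9.9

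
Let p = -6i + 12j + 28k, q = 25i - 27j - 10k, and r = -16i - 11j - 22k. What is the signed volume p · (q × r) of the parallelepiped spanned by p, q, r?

q × r:
i: (-27)·(-22) - (-10)·(-11) = 594 - 110 = 484
j: (-10)·(-16) - 25·(-22) = 160 - (-550) = 710
k: 25·(-11) - (-27)·(-16) = -275 - 432 = -707
q × r = (484, 710, -707)
p · (q × r) = (-6)·484 + 12·710 + 28·(-707) = -2904 + 8520 - 19796 = -14180

-14180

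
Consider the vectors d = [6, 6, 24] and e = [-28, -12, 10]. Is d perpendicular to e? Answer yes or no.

yes

d · e = 6·(-28) + 6·(-12) + 24·10 = -168 - 72 + 240 = 0
Zero, so the vectors are orthogonal.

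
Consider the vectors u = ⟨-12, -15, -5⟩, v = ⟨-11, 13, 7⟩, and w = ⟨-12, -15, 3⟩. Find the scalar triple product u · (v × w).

-2568

v × w:
i: 13·3 - 7·(-15) = 39 - (-105) = 144
j: 7·(-12) - (-11)·3 = -84 - (-33) = -51
k: (-11)·(-15) - 13·(-12) = 165 - (-156) = 321
v × w = (144, -51, 321)
u · (v × w) = (-12)·144 + (-15)·(-51) + (-5)·321 = -1728 + 765 - 1605 = -2568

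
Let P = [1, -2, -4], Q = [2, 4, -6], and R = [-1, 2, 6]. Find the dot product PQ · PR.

PQ = Q − P = (1, 6, -2)
PR = R − P = (-2, 4, 10)
PQ · PR = 1·(-2) + 6·4 + (-2)·10 = -2 + 24 - 20 = 2

2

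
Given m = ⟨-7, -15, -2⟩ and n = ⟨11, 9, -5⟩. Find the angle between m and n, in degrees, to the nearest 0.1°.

143.5

m · n = (-7)·11 + (-15)·9 + (-2)·(-5) = -77 - 135 + 10 = -202
|m|² = 49 + 225 + 4 = 278,  |m| = √278 ≈ 16.673332
|n|² = 121 + 81 + 25 = 227,  |n| = √227 ≈ 15.066519
cos θ = -202 / (16.673332 · 15.066519) ≈ -0.80411
θ = arccos(-0.80411) ≈ 143.5°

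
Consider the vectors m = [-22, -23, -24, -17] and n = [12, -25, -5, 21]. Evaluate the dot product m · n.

m · n = (-22)·12 + (-23)·(-25) + (-24)·(-5) + (-17)·21 = -264 + 575 + 120 - 357 = 74

74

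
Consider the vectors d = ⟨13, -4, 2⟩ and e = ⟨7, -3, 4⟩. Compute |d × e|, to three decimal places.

40.804

i: (-4)·4 - 2·(-3) = -16 - (-6) = -10
j: 2·7 - 13·4 = 14 - 52 = -38
k: 13·(-3) - (-4)·7 = -39 - (-28) = -11
d × e = (-10, -38, -11)
|d × e| = √((-10)² + (-38)² + (-11)²) = √1665 ≈ 40.8044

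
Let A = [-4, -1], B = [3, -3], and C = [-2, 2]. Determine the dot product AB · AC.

8

AB = B − A = (7, -2)
AC = C − A = (2, 3)
AB · AC = 7·2 + (-2)·3 = 14 - 6 = 8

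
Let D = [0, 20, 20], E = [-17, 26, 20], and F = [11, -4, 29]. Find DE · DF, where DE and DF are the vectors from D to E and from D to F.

-331

DE = E − D = (-17, 6, 0)
DF = F − D = (11, -24, 9)
DE · DF = (-17)·11 + 6·(-24) + 0·9 = -187 - 144 + 0 = -331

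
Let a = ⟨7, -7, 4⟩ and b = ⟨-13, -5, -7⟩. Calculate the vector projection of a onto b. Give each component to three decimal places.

a · b = 7·(-13) + (-7)·(-5) + 4·(-7) = -91 + 35 - 28 = -84
|b|² = 169 + 25 + 49 = 243
proj_b a = (-84/243) · (-13, -5, -7) ≈ (4.494, 1.728, 2.420)

(4.494, 1.728, 2.420)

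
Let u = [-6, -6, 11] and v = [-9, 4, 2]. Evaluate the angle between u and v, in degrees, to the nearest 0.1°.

68.1

u · v = (-6)·(-9) + (-6)·4 + 11·2 = 54 - 24 + 22 = 52
|u|² = 36 + 36 + 121 = 193,  |u| = √193 ≈ 13.892444
|v|² = 81 + 16 + 4 = 101,  |v| = √101 ≈ 10.049876
cos θ = 52 / (13.892444 · 10.049876) ≈ 0.37245
θ = arccos(0.37245) ≈ 68.1°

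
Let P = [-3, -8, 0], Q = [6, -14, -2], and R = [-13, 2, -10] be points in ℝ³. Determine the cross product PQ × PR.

(80, 110, 30)

PQ = (9, -6, -2)
PR = (-10, 10, -10)
i: (-6)·(-10) - (-2)·10 = 60 - (-20) = 80
j: (-2)·(-10) - 9·(-10) = 20 - (-90) = 110
k: 9·10 - (-6)·(-10) = 90 - 60 = 30
PQ × PR = (80, 110, 30)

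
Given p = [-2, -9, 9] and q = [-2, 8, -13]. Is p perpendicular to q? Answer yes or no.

no

p · q = (-2)·(-2) + (-9)·8 + 9·(-13) = 4 - 72 - 117 = -185
Nonzero, so the vectors are not orthogonal.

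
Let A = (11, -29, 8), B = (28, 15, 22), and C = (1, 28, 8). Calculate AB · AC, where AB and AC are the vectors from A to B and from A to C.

2338

AB = B − A = (17, 44, 14)
AC = C − A = (-10, 57, 0)
AB · AC = 17·(-10) + 44·57 + 14·0 = -170 + 2508 + 0 = 2338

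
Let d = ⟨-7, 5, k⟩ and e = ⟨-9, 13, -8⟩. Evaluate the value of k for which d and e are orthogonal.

d · e = (-7)·(-9) + 5·13 + k·(-8) = 128 - 8k
Set equal to 0: -8k = -128, so k = 16.

16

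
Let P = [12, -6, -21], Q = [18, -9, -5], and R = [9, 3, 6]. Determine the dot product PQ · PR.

387

PQ = Q − P = (6, -3, 16)
PR = R − P = (-3, 9, 27)
PQ · PR = 6·(-3) + (-3)·9 + 16·27 = -18 - 27 + 432 = 387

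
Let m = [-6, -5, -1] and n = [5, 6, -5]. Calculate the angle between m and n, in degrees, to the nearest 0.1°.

138.9

m · n = (-6)·5 + (-5)·6 + (-1)·(-5) = -30 - 30 + 5 = -55
|m|² = 36 + 25 + 1 = 62,  |m| = √62 ≈ 7.874008
|n|² = 25 + 36 + 25 = 86,  |n| = √86 ≈ 9.273618
cos θ = -55 / (7.874008 · 9.273618) ≈ -0.75321
θ = arccos(-0.75321) ≈ 138.9°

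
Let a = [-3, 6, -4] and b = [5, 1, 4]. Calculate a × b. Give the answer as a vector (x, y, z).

i: 6·4 - (-4)·1 = 24 - (-4) = 28
j: (-4)·5 - (-3)·4 = -20 - (-12) = -8
k: (-3)·1 - 6·5 = -3 - 30 = -33
a × b = (28, -8, -33)

(28, -8, -33)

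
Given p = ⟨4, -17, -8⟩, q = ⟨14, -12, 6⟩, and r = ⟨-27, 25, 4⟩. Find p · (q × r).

2706

q × r:
i: (-12)·4 - 6·25 = -48 - 150 = -198
j: 6·(-27) - 14·4 = -162 - 56 = -218
k: 14·25 - (-12)·(-27) = 350 - 324 = 26
q × r = (-198, -218, 26)
p · (q × r) = 4·(-198) + (-17)·(-218) + (-8)·26 = -792 + 3706 - 208 = 2706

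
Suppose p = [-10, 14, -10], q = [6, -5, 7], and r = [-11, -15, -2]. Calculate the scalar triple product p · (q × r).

-610

q × r:
i: (-5)·(-2) - 7·(-15) = 10 - (-105) = 115
j: 7·(-11) - 6·(-2) = -77 - (-12) = -65
k: 6·(-15) - (-5)·(-11) = -90 - 55 = -145
q × r = (115, -65, -145)
p · (q × r) = (-10)·115 + 14·(-65) + (-10)·(-145) = -1150 - 910 + 1450 = -610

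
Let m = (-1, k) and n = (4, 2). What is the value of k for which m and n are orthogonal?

2

m · n = (-1)·4 + k·2 = -4 + 2k
Set equal to 0: 2k = 4, so k = 2.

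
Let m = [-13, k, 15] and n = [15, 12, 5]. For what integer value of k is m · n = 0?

10

m · n = (-13)·15 + k·12 + 15·5 = -120 + 12k
Set equal to 0: 12k = 120, so k = 10.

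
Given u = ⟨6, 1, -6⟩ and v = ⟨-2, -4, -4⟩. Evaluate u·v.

8

u · v = 6·(-2) + 1·(-4) + (-6)·(-4) = -12 - 4 + 24 = 8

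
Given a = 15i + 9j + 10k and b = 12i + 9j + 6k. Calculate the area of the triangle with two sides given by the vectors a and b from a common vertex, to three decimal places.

27.042

i: 9·6 - 10·9 = 54 - 90 = -36
j: 10·12 - 15·6 = 120 - 90 = 30
k: 15·9 - 9·12 = 135 - 108 = 27
a × b = (-36, 30, 27)
|a × b| = √((-36)² + 30² + 27²) = √2925 ≈ 54.0833
area = ½ · 54.0833 ≈ 27.042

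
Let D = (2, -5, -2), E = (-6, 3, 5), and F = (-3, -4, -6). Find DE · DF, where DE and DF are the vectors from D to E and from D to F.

20

DE = E − D = (-8, 8, 7)
DF = F − D = (-5, 1, -4)
DE · DF = (-8)·(-5) + 8·1 + 7·(-4) = 40 + 8 - 28 = 20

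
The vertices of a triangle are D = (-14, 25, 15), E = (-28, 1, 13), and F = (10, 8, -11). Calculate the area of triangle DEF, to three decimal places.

543.240

DE = (-14, -24, -2),  DF = (24, -17, -26)
i: (-24)·(-26) - (-2)·(-17) = 624 - 34 = 590
j: (-2)·24 - (-14)·(-26) = -48 - 364 = -412
k: (-14)·(-17) - (-24)·24 = 238 - (-576) = 814
DE × DF = (590, -412, 814)
|DE × DF| = √1180440 ≈ 1086.4806
area = ½ · 1086.4806 ≈ 543.240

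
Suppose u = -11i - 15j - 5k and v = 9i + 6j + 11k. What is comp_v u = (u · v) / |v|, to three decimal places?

u · v = (-11)·9 + (-15)·6 + (-5)·11 = -99 - 90 - 55 = -244
|v| = √(81 + 36 + 121) = √238 ≈ 15.4272
comp_v u = -244 / √238 ≈ -15.816

-15.816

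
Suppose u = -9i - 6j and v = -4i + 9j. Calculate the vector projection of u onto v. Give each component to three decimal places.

(0.742, -1.670)

u · v = (-9)·(-4) + (-6)·9 = 36 - 54 = -18
|v|² = 16 + 81 = 97
proj_v u = (-18/97) · (-4, 9) ≈ (0.742, -1.670)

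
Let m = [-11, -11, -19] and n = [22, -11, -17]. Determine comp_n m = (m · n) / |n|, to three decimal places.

m · n = (-11)·22 + (-11)·(-11) + (-19)·(-17) = -242 + 121 + 323 = 202
|n| = √(484 + 121 + 289) = √894 ≈ 29.8998
comp_n m = 202 / √894 ≈ 6.756

6.756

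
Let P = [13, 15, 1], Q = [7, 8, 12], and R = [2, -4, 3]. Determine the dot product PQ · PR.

221

PQ = Q − P = (-6, -7, 11)
PR = R − P = (-11, -19, 2)
PQ · PR = (-6)·(-11) + (-7)·(-19) + 11·2 = 66 + 133 + 22 = 221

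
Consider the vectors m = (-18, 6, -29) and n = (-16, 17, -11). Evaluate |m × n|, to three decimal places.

i: 6·(-11) - (-29)·17 = -66 - (-493) = 427
j: (-29)·(-16) - (-18)·(-11) = 464 - 198 = 266
k: (-18)·17 - 6·(-16) = -306 - (-96) = -210
m × n = (427, 266, -210)
|m × n| = √(427² + 266² + (-210)²) = √297185 ≈ 545.1468

545.147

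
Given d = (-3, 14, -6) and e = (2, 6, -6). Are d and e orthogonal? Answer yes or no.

d · e = (-3)·2 + 14·6 + (-6)·(-6) = -6 + 84 + 36 = 114
Nonzero, so the vectors are not orthogonal.

no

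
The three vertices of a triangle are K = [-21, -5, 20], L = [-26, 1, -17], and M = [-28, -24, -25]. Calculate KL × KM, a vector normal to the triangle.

KL = (-5, 6, -37)
KM = (-7, -19, -45)
i: 6·(-45) - (-37)·(-19) = -270 - 703 = -973
j: (-37)·(-7) - (-5)·(-45) = 259 - 225 = 34
k: (-5)·(-19) - 6·(-7) = 95 - (-42) = 137
KL × KM = (-973, 34, 137)

(-973, 34, 137)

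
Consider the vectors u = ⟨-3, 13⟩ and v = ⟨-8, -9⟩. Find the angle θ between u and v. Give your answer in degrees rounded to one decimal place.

u · v = (-3)·(-8) + 13·(-9) = 24 - 117 = -93
|u|² = 9 + 169 = 178,  |u| = √178 ≈ 13.341664
|v|² = 64 + 81 = 145,  |v| = √145 ≈ 12.041595
cos θ = -93 / (13.341664 · 12.041595) ≈ -0.57888
θ = arccos(-0.57888) ≈ 125.4°

125.4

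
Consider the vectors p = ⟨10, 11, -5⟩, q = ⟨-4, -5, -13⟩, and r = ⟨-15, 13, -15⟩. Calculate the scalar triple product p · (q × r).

4560

q × r:
i: (-5)·(-15) - (-13)·13 = 75 - (-169) = 244
j: (-13)·(-15) - (-4)·(-15) = 195 - 60 = 135
k: (-4)·13 - (-5)·(-15) = -52 - 75 = -127
q × r = (244, 135, -127)
p · (q × r) = 10·244 + 11·135 + (-5)·(-127) = 2440 + 1485 + 635 = 4560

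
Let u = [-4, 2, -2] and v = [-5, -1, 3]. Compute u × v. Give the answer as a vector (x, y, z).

(4, 22, 14)

i: 2·3 - (-2)·(-1) = 6 - 2 = 4
j: (-2)·(-5) - (-4)·3 = 10 - (-12) = 22
k: (-4)·(-1) - 2·(-5) = 4 - (-10) = 14
u × v = (4, 22, 14)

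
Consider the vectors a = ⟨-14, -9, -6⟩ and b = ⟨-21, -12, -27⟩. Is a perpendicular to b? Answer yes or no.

a · b = (-14)·(-21) + (-9)·(-12) + (-6)·(-27) = 294 + 108 + 162 = 564
Nonzero, so the vectors are not orthogonal.

no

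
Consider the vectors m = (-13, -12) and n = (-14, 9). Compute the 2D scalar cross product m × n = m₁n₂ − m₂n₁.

(-13)·9 - (-12)·(-14) = -117 - 168 = -285

-285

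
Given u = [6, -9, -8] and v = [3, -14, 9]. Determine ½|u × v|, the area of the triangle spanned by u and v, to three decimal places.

i: (-9)·9 - (-8)·(-14) = -81 - 112 = -193
j: (-8)·3 - 6·9 = -24 - 54 = -78
k: 6·(-14) - (-9)·3 = -84 - (-27) = -57
u × v = (-193, -78, -57)
|u × v| = √((-193)² + (-78)² + (-57)²) = √46582 ≈ 215.8286
area = ½ · 215.8286 ≈ 107.914

107.914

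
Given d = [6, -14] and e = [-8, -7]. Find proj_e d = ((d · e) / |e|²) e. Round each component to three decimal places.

d · e = 6·(-8) + (-14)·(-7) = -48 + 98 = 50
|e|² = 64 + 49 = 113
proj_e d = (50/113) · (-8, -7) ≈ (-3.540, -3.097)

(-3.540, -3.097)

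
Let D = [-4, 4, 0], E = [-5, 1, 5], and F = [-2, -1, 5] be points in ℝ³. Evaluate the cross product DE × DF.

DE = (-1, -3, 5)
DF = (2, -5, 5)
i: (-3)·5 - 5·(-5) = -15 - (-25) = 10
j: 5·2 - (-1)·5 = 10 - (-5) = 15
k: (-1)·(-5) - (-3)·2 = 5 - (-6) = 11
DE × DF = (10, 15, 11)

(10, 15, 11)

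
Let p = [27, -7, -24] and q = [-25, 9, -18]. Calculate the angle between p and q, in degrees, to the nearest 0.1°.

105.0

p · q = 27·(-25) + (-7)·9 + (-24)·(-18) = -675 - 63 + 432 = -306
|p|² = 729 + 49 + 576 = 1354,  |p| = √1354 ≈ 36.796739
|q|² = 625 + 81 + 324 = 1030,  |q| = √1030 ≈ 32.093613
cos θ = -306 / (36.796739 · 32.093613) ≈ -0.25912
θ = arccos(-0.25912) ≈ 105.0°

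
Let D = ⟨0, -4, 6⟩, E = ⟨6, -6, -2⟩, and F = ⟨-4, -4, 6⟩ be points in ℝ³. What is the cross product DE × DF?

(0, 32, -8)

DE = (6, -2, -8)
DF = (-4, 0, 0)
i: (-2)·0 - (-8)·0 = 0 - 0 = 0
j: (-8)·(-4) - 6·0 = 32 - 0 = 32
k: 6·0 - (-2)·(-4) = 0 - 8 = -8
DE × DF = (0, 32, -8)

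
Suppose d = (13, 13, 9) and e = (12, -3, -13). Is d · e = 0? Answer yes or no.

d · e = 13·12 + 13·(-3) + 9·(-13) = 156 - 39 - 117 = 0
Zero, so the vectors are orthogonal.

yes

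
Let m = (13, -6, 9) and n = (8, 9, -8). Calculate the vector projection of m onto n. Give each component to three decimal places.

(-0.842, -0.947, 0.842)

m · n = 13·8 + (-6)·9 + 9·(-8) = 104 - 54 - 72 = -22
|n|² = 64 + 81 + 64 = 209
proj_n m = (-22/209) · (8, 9, -8) ≈ (-0.842, -0.947, 0.842)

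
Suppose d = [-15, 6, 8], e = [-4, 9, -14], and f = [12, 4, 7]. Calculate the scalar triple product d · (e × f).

e × f:
i: 9·7 - (-14)·4 = 63 - (-56) = 119
j: (-14)·12 - (-4)·7 = -168 - (-28) = -140
k: (-4)·4 - 9·12 = -16 - 108 = -124
e × f = (119, -140, -124)
d · (e × f) = (-15)·119 + 6·(-140) + 8·(-124) = -1785 - 840 - 992 = -3617

-3617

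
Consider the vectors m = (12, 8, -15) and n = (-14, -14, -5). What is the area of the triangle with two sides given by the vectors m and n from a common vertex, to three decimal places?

186.102

i: 8·(-5) - (-15)·(-14) = -40 - 210 = -250
j: (-15)·(-14) - 12·(-5) = 210 - (-60) = 270
k: 12·(-14) - 8·(-14) = -168 - (-112) = -56
m × n = (-250, 270, -56)
|m × n| = √((-250)² + 270² + (-56)²) = √138536 ≈ 372.2042
area = ½ · 372.2042 ≈ 186.102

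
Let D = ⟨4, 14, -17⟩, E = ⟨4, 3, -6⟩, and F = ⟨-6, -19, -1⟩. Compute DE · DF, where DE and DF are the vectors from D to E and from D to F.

DE = E − D = (0, -11, 11)
DF = F − D = (-10, -33, 16)
DE · DF = 0·(-10) + (-11)·(-33) + 11·16 = 0 + 363 + 176 = 539

539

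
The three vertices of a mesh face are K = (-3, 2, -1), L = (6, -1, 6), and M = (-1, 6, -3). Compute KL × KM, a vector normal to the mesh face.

KL = (9, -3, 7)
KM = (2, 4, -2)
i: (-3)·(-2) - 7·4 = 6 - 28 = -22
j: 7·2 - 9·(-2) = 14 - (-18) = 32
k: 9·4 - (-3)·2 = 36 - (-6) = 42
KL × KM = (-22, 32, 42)

(-22, 32, 42)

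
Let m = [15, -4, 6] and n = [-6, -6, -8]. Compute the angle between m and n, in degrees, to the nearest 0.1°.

m · n = 15·(-6) + (-4)·(-6) + 6·(-8) = -90 + 24 - 48 = -114
|m|² = 225 + 16 + 36 = 277,  |m| = √277 ≈ 16.643317
|n|² = 36 + 36 + 64 = 136,  |n| = √136 ≈ 11.661904
cos θ = -114 / (16.643317 · 11.661904) ≈ -0.58735
θ = arccos(-0.58735) ≈ 126.0°

126.0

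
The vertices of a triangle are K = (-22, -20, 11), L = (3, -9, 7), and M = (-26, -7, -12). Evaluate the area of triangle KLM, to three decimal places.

KL = (25, 11, -4),  KM = (-4, 13, -23)
i: 11·(-23) - (-4)·13 = -253 - (-52) = -201
j: (-4)·(-4) - 25·(-23) = 16 - (-575) = 591
k: 25·13 - 11·(-4) = 325 - (-44) = 369
KL × KM = (-201, 591, 369)
|KL × KM| = √525843 ≈ 725.1503
area = ½ · 725.1503 ≈ 362.575

362.575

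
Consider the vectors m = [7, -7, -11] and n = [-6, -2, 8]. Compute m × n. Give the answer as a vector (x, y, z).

i: (-7)·8 - (-11)·(-2) = -56 - 22 = -78
j: (-11)·(-6) - 7·8 = 66 - 56 = 10
k: 7·(-2) - (-7)·(-6) = -14 - 42 = -56
m × n = (-78, 10, -56)

(-78, 10, -56)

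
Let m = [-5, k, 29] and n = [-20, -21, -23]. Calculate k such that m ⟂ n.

-27

m · n = (-5)·(-20) + k·(-21) + 29·(-23) = -567 - 21k
Set equal to 0: -21k = 567, so k = -27.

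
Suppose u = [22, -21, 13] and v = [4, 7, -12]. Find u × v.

i: (-21)·(-12) - 13·7 = 252 - 91 = 161
j: 13·4 - 22·(-12) = 52 - (-264) = 316
k: 22·7 - (-21)·4 = 154 - (-84) = 238
u × v = (161, 316, 238)

(161, 316, 238)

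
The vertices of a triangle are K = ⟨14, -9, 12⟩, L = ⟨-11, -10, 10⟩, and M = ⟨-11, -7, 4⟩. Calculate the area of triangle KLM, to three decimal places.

KL = (-25, -1, -2),  KM = (-25, 2, -8)
i: (-1)·(-8) - (-2)·2 = 8 - (-4) = 12
j: (-2)·(-25) - (-25)·(-8) = 50 - 200 = -150
k: (-25)·2 - (-1)·(-25) = -50 - 25 = -75
KL × KM = (12, -150, -75)
|KL × KM| = √28269 ≈ 168.1339
area = ½ · 168.1339 ≈ 84.067

84.067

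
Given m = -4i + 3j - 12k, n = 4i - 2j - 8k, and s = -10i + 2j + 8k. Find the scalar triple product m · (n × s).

n × s:
i: (-2)·8 - (-8)·2 = -16 - (-16) = 0
j: (-8)·(-10) - 4·8 = 80 - 32 = 48
k: 4·2 - (-2)·(-10) = 8 - 20 = -12
n × s = (0, 48, -12)
m · (n × s) = (-4)·0 + 3·48 + (-12)·(-12) = 0 + 144 + 144 = 288

288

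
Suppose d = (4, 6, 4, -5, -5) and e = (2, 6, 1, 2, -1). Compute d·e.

43

d · e = 4·2 + 6·6 + 4·1 + (-5)·2 + (-5)·(-1) = 8 + 36 + 4 - 10 + 5 = 43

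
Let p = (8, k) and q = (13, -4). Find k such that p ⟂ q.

p · q = 8·13 + k·(-4) = 104 - 4k
Set equal to 0: -4k = -104, so k = 26.

26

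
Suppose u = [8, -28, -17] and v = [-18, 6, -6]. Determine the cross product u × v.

(270, 354, -456)

i: (-28)·(-6) - (-17)·6 = 168 - (-102) = 270
j: (-17)·(-18) - 8·(-6) = 306 - (-48) = 354
k: 8·6 - (-28)·(-18) = 48 - 504 = -456
u × v = (270, 354, -456)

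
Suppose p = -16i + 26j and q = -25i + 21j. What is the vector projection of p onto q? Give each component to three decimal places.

p · q = (-16)·(-25) + 26·21 = 400 + 546 = 946
|q|² = 625 + 441 = 1066
proj_q p = (946/1066) · (-25, 21) ≈ (-22.186, 18.636)

(-22.186, 18.636)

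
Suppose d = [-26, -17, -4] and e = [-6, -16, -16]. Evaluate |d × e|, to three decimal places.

i: (-17)·(-16) - (-4)·(-16) = 272 - 64 = 208
j: (-4)·(-6) - (-26)·(-16) = 24 - 416 = -392
k: (-26)·(-16) - (-17)·(-6) = 416 - 102 = 314
d × e = (208, -392, 314)
|d × e| = √(208² + (-392)² + 314²) = √295524 ≈ 543.6212

543.621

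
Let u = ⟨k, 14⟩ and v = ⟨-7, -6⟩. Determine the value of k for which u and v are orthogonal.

-12

u · v = k·(-7) + 14·(-6) = -84 - 7k
Set equal to 0: -7k = 84, so k = -12.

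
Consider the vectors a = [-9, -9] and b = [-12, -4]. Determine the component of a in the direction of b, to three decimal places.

a · b = (-9)·(-12) + (-9)·(-4) = 108 + 36 = 144
|b| = √(144 + 16) = √160 ≈ 12.6491
comp_b a = 144 / √160 ≈ 11.384

11.384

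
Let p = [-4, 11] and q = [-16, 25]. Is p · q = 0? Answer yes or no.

no

p · q = (-4)·(-16) + 11·25 = 64 + 275 = 339
Nonzero, so the vectors are not orthogonal.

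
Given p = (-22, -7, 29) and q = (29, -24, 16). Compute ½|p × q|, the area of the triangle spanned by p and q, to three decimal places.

i: (-7)·16 - 29·(-24) = -112 - (-696) = 584
j: 29·29 - (-22)·16 = 841 - (-352) = 1193
k: (-22)·(-24) - (-7)·29 = 528 - (-203) = 731
p × q = (584, 1193, 731)
|p × q| = √(584² + 1193² + 731²) = √2298666 ≈ 1516.1352
area = ½ · 1516.1352 ≈ 758.068

758.068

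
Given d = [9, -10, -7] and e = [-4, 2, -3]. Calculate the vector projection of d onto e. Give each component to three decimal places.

(4.828, -2.414, 3.621)

d · e = 9·(-4) + (-10)·2 + (-7)·(-3) = -36 - 20 + 21 = -35
|e|² = 16 + 4 + 9 = 29
proj_e d = (-35/29) · (-4, 2, -3) ≈ (4.828, -2.414, 3.621)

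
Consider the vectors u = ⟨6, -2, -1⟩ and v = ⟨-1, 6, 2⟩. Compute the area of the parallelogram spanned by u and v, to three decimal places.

i: (-2)·2 - (-1)·6 = -4 - (-6) = 2
j: (-1)·(-1) - 6·2 = 1 - 12 = -11
k: 6·6 - (-2)·(-1) = 36 - 2 = 34
u × v = (2, -11, 34)
|u × v| = √(2² + (-11)² + 34²) = √1281 ≈ 35.7911

35.791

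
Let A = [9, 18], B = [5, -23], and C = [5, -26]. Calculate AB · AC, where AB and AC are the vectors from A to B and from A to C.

1820

AB = B − A = (-4, -41)
AC = C − A = (-4, -44)
AB · AC = (-4)·(-4) + (-41)·(-44) = 16 + 1804 = 1820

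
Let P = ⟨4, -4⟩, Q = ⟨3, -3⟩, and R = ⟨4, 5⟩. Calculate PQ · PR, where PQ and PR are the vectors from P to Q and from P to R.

9

PQ = Q − P = (-1, 1)
PR = R − P = (0, 9)
PQ · PR = (-1)·0 + 1·9 = 0 + 9 = 9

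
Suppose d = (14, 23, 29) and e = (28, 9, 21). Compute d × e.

(222, 518, -518)

i: 23·21 - 29·9 = 483 - 261 = 222
j: 29·28 - 14·21 = 812 - 294 = 518
k: 14·9 - 23·28 = 126 - 644 = -518
d × e = (222, 518, -518)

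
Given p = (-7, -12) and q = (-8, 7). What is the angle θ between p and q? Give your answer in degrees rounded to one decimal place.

p · q = (-7)·(-8) + (-12)·7 = 56 - 84 = -28
|p|² = 49 + 144 = 193,  |p| = √193 ≈ 13.892444
|q|² = 64 + 49 = 113,  |q| = √113 ≈ 10.630146
cos θ = -28 / (13.892444 · 10.630146) ≈ -0.18960
θ = arccos(-0.18960) ≈ 100.9°

100.9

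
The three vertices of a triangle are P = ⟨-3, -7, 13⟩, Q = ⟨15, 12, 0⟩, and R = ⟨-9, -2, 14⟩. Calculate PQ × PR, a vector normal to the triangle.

(84, 60, 204)

PQ = (18, 19, -13)
PR = (-6, 5, 1)
i: 19·1 - (-13)·5 = 19 - (-65) = 84
j: (-13)·(-6) - 18·1 = 78 - 18 = 60
k: 18·5 - 19·(-6) = 90 - (-114) = 204
PQ × PR = (84, 60, 204)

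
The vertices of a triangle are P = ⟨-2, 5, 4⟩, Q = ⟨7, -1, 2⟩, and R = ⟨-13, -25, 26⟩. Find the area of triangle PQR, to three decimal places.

PQ = (9, -6, -2),  PR = (-11, -30, 22)
i: (-6)·22 - (-2)·(-30) = -132 - 60 = -192
j: (-2)·(-11) - 9·22 = 22 - 198 = -176
k: 9·(-30) - (-6)·(-11) = -270 - 66 = -336
PQ × PR = (-192, -176, -336)
|PQ × PR| = √180736 ≈ 425.1306
area = ½ · 425.1306 ≈ 212.565

212.565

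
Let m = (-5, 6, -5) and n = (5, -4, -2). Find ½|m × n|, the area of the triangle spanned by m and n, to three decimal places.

24.233

i: 6·(-2) - (-5)·(-4) = -12 - 20 = -32
j: (-5)·5 - (-5)·(-2) = -25 - 10 = -35
k: (-5)·(-4) - 6·5 = 20 - 30 = -10
m × n = (-32, -35, -10)
|m × n| = √((-32)² + (-35)² + (-10)²) = √2349 ≈ 48.4665
area = ½ · 48.4665 ≈ 24.233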